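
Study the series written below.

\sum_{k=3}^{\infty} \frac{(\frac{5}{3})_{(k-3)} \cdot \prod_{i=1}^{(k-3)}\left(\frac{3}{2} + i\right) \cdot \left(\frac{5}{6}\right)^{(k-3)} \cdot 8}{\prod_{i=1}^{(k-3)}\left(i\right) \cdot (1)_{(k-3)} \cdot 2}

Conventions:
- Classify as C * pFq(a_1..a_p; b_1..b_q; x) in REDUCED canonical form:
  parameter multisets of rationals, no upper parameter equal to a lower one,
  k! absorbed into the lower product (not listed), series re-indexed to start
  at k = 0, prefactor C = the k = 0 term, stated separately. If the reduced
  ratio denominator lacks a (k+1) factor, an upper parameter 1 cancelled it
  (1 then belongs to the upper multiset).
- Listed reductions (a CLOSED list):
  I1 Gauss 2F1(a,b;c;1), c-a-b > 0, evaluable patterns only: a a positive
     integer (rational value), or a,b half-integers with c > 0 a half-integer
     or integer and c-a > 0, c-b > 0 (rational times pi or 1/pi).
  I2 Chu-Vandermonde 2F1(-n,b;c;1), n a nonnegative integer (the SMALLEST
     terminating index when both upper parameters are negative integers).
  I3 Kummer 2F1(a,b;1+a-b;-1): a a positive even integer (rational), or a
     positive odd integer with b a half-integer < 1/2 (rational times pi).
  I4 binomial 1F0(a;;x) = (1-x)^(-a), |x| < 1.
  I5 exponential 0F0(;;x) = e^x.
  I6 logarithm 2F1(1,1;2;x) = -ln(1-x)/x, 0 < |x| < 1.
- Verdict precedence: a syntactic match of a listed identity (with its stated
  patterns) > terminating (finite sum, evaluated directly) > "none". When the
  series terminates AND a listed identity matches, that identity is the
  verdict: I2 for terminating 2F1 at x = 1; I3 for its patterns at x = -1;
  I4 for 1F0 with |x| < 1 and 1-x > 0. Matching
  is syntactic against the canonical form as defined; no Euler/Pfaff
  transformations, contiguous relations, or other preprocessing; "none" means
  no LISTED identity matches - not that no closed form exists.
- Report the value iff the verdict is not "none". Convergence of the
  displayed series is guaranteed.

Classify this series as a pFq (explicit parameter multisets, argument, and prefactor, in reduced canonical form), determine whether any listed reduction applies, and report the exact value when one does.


Classification (C = 4): 2F1 with upper {\frac{5}{3}, \frac{5}{2}}, lower {1}, argument x = \frac{5}{6}. Verdict: none - this 2F1 at x = \frac{5}{6} matches no listed pattern, and upper {\frac{5}{3}, \frac{5}{2}} holds no stopper.

First insight: with t_0 = 4, the running product (prefactor 4) telescopes to a rising factorial.
Adjacent-term ratio: r(k) = \frac{5}{6} * (k+\frac{5}{3}) (k+\frac{5}{2}) / [(k+1) (k+1)] - poly over poly, x = \frac{5}{6} from leading terms; C = 4 at k = 0.


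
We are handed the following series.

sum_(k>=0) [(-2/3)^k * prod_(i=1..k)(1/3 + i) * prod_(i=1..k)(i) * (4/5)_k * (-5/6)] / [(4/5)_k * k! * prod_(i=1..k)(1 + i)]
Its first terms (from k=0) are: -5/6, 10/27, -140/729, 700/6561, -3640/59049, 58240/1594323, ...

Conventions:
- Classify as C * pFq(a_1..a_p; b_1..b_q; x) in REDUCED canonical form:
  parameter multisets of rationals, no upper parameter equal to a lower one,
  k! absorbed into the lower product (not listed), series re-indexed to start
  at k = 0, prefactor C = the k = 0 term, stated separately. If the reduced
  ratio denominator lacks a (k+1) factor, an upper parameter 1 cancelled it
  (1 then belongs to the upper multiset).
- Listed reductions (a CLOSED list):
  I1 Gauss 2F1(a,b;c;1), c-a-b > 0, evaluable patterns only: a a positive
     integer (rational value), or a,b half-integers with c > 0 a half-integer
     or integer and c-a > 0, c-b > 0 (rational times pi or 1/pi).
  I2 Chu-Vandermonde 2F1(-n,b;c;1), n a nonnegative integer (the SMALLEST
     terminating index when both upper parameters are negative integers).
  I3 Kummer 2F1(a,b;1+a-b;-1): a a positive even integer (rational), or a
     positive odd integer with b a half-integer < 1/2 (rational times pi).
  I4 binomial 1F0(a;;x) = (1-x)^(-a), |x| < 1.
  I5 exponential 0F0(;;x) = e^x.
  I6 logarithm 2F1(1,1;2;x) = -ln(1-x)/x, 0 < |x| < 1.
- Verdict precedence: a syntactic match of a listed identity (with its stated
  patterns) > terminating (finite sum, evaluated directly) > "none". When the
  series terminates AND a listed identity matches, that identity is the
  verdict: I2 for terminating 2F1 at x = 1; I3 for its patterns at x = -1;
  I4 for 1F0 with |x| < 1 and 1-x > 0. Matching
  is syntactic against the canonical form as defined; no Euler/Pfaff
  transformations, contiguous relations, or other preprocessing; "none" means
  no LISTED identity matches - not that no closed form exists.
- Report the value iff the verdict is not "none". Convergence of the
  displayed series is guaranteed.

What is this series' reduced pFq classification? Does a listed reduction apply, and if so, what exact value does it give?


At argument -2/3: a 2F1 with upper {1, 4/3}, lower {2}, scaled by C = -5/6. Verdict: none. No listed pattern accepts 2F1(1, 4/3; 2; -2/3).

Key observation: from the first term -5/6: the lower running product (prefactor -5/6) is a rising factorial.
Consecutive-term ratio: r(k) = (-2/3) * (k+1) (k+4/3) / [(k+2) (k+1)] - poly over poly, x = (-2/3) from leading terms; C = -5/6 at k = 0.


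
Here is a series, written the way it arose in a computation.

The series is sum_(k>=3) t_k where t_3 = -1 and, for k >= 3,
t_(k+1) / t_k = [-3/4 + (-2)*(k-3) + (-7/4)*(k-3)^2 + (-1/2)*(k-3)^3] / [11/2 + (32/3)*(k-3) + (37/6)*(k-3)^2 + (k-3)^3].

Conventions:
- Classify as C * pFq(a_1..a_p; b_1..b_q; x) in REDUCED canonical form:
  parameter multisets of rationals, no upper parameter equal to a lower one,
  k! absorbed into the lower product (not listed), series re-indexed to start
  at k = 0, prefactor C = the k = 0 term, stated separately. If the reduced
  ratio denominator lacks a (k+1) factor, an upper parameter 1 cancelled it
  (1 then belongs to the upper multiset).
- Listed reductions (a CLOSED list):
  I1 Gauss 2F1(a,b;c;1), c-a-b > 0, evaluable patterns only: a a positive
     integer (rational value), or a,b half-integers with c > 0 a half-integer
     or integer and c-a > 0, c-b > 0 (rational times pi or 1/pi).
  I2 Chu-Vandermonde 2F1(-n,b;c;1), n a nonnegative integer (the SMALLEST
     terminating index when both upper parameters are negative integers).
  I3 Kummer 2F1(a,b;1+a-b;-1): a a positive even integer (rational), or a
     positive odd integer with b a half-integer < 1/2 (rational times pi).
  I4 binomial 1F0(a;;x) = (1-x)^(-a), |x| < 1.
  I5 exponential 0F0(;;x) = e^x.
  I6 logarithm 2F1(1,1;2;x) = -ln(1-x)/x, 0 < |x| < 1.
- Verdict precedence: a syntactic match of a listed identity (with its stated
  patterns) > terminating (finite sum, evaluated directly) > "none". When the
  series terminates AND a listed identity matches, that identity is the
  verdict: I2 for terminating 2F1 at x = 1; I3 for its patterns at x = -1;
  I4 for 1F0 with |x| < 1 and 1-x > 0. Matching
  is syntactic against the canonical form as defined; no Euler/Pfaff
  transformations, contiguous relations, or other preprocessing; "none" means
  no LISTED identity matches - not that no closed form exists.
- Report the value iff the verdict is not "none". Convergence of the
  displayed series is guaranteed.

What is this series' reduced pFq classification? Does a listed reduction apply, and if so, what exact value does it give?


Reduced: x = -1/2, 2F1, upper = {1, 1}, lower = {11/3}, C = -1. Verdict: none. Every listed pattern misses the 2F1 form at -1/2, upper {1, 1}.

Key observation: t_0 being -1, factor the ratio over Q (C = -1): negated roots = parameters.
Consecutive-term ratio: r(k) = (-1/2) * (k+1) (k+1) / [(k+11/3) (k+1)] - rational in k, leading ratio (-1/2); with t_0 = -1, classification follows.


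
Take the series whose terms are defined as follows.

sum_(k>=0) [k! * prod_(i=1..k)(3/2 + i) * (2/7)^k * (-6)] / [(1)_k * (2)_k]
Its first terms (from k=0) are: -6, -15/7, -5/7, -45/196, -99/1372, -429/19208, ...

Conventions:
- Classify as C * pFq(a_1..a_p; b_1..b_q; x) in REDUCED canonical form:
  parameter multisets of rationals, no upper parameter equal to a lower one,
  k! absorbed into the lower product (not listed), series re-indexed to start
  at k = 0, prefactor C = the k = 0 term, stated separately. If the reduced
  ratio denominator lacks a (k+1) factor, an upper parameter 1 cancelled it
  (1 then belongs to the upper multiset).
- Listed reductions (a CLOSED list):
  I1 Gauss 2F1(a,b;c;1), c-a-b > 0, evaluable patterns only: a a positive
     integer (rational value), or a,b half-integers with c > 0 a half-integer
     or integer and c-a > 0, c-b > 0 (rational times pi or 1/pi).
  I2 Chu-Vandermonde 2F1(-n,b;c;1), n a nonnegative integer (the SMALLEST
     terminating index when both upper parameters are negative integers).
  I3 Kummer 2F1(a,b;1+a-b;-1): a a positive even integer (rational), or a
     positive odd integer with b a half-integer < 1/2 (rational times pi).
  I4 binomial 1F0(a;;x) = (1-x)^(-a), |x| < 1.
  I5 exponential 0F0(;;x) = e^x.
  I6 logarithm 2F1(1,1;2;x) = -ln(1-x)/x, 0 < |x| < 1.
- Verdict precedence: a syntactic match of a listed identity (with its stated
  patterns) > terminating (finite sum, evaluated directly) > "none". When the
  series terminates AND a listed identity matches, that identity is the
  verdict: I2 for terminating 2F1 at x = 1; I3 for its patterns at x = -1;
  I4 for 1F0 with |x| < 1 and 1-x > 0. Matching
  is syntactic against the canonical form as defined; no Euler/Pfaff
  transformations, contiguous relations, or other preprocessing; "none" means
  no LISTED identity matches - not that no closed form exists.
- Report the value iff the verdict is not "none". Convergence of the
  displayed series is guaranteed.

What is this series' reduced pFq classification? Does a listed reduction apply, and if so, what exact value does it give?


The tell: t_0 = -6 here, and the running product (C = -6, x = 2/7) telescopes to a rising factorial.
Adjacent-term ratio: r(k) = (2/7) * (k+1) (k+5/2) / [(k+2) (k+1)] - poly over poly, x = (2/7) from leading terms; C = -6 at k = 0.

x = 2/7 here; the reduced form reads 2F1, upper {1, 5/2}, lower {2}, C = -6. Verdict: none - at argument 2/7 the multisets {1, 5/2} ; {2} match no listed identity.


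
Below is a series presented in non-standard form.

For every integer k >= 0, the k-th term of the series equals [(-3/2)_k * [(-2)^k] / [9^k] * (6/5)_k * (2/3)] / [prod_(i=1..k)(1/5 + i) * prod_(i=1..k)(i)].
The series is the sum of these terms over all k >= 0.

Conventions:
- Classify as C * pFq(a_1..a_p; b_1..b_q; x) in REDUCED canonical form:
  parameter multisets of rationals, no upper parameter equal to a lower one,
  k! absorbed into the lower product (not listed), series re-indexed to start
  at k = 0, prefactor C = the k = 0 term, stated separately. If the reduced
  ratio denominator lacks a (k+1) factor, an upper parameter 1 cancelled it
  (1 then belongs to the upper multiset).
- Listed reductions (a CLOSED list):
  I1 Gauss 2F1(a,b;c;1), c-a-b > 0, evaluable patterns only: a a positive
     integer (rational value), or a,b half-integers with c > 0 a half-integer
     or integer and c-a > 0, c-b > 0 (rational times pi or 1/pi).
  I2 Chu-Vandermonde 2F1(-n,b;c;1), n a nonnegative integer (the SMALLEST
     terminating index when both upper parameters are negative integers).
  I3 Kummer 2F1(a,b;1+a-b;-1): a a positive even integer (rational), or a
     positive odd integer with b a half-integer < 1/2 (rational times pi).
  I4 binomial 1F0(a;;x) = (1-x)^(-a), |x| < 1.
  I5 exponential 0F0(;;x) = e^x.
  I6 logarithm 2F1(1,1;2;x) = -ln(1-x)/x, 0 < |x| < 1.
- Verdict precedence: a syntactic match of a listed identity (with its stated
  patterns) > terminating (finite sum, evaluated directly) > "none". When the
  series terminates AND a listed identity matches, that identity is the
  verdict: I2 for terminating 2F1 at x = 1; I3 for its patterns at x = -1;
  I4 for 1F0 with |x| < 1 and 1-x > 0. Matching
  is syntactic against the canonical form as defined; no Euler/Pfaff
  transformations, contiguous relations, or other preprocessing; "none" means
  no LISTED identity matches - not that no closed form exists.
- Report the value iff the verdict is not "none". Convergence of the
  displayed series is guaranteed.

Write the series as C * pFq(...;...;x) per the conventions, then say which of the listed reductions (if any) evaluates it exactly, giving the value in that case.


Canonical form: C = 2/3 times 1F0 with upper {-3/2}, lower {-}, x = -2/9. Verdict: the binomial series (I4) applies (the 1F0 binomial series: exponent 3/2, x = -2/9). Exact value: (2/3) * (11/9)^(3/2).

Structural cue: x = (-2/9) and the lower running product (C = 2/3) is a rising factorial.
Adjacent-term ratio: r(k) = (-2/9) * (k-3/2) / [(k+1)] - rational; roots negated = parameters, x = (-2/9), C = 2/3.


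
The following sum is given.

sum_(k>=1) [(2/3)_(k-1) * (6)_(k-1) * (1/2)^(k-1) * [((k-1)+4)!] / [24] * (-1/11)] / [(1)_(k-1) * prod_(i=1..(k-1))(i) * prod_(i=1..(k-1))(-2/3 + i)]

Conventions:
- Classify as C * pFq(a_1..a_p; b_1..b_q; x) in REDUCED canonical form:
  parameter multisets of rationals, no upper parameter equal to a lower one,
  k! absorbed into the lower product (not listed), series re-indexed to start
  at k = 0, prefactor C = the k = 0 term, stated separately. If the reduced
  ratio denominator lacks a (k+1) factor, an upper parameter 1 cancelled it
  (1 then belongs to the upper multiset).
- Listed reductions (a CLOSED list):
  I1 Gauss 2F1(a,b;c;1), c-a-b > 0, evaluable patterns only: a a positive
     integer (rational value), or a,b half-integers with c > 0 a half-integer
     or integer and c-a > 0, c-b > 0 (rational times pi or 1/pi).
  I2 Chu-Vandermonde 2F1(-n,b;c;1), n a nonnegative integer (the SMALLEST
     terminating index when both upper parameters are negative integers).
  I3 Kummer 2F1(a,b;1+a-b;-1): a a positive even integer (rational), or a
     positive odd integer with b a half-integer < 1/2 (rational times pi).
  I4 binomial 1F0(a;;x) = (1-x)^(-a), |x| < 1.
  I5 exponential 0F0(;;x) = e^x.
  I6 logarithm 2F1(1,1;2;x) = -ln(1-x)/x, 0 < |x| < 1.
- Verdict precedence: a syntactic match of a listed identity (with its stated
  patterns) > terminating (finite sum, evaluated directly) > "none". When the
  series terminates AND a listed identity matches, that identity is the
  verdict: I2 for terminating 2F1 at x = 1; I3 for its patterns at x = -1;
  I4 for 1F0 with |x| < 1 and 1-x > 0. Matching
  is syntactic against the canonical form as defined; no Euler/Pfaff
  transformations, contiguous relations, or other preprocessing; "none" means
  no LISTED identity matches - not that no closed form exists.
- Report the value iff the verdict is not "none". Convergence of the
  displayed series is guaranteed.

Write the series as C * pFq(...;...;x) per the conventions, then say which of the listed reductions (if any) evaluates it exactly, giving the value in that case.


Key observation: t_0 being -1/11, the factorial ratio (prefactor -1/11) (k+a-1)!/(a-1)! is a rising factorial (a)_k.
Ratio: r(k) = (1/2) * (k+2/3) (k+5) (k+6) / [(k+1/3) (k+1) (k+1)] - poly over poly, x = (1/2) from leading terms; C = -1/11 at k = 0.

x = 1/2 here; the reduced form reads 3F2, upper {2/3, 5, 6}, lower {1/3, 1}, C = -1/11. Verdict: none - at argument 1/2 the multisets {2/3, 5, 6} ; {1/3, 1} match no listed identity.


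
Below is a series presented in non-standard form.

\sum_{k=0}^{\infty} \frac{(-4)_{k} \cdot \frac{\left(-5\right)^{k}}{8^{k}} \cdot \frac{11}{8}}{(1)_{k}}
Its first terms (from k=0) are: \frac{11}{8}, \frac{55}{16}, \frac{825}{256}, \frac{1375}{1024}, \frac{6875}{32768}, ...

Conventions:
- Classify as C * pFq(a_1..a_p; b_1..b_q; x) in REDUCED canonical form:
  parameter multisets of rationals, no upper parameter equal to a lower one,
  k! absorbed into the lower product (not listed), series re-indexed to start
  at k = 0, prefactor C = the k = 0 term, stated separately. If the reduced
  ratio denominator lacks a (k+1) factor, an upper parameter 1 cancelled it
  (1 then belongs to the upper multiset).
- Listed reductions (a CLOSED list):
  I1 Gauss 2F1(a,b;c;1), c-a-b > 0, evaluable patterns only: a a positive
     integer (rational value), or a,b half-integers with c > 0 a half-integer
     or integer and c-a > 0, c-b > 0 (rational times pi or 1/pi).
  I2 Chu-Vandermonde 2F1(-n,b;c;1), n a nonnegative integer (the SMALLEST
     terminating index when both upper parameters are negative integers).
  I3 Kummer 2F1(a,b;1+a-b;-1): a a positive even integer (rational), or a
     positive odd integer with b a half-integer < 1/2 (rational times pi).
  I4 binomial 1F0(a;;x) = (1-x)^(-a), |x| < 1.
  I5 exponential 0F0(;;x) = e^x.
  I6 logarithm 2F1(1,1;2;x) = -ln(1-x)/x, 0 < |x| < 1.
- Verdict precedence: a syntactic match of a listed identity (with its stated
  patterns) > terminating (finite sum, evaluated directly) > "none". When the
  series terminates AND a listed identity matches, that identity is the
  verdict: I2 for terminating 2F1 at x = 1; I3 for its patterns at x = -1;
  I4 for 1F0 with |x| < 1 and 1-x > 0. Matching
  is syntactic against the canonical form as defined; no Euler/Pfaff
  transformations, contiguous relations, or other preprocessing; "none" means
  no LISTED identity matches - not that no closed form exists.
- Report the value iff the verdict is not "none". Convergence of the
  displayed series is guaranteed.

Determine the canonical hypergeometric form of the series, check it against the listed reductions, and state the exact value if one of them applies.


At argument -\frac{5}{8}: a 1F0 with upper {-4}, lower {-}, scaled by C = \frac{11}{8}. Verdict (x = -\frac{5}{8}): the binomial series (I4) applies (the 1F0 binomial series: exponent 4, x = -\frac{5}{8}). Hence: \frac{314171}{32768}.

Key observation: t_0 being \frac{11}{8}, (1)_k (C = 11/8, x = -5/8) is k! itself.
Adjacent-term ratio: r(k) = -\frac{5}{8} * (k-4) / [(k+1)] ; factor over Q: parameters, x = -\frac{5}{8}, and C = \frac{11}{8}.


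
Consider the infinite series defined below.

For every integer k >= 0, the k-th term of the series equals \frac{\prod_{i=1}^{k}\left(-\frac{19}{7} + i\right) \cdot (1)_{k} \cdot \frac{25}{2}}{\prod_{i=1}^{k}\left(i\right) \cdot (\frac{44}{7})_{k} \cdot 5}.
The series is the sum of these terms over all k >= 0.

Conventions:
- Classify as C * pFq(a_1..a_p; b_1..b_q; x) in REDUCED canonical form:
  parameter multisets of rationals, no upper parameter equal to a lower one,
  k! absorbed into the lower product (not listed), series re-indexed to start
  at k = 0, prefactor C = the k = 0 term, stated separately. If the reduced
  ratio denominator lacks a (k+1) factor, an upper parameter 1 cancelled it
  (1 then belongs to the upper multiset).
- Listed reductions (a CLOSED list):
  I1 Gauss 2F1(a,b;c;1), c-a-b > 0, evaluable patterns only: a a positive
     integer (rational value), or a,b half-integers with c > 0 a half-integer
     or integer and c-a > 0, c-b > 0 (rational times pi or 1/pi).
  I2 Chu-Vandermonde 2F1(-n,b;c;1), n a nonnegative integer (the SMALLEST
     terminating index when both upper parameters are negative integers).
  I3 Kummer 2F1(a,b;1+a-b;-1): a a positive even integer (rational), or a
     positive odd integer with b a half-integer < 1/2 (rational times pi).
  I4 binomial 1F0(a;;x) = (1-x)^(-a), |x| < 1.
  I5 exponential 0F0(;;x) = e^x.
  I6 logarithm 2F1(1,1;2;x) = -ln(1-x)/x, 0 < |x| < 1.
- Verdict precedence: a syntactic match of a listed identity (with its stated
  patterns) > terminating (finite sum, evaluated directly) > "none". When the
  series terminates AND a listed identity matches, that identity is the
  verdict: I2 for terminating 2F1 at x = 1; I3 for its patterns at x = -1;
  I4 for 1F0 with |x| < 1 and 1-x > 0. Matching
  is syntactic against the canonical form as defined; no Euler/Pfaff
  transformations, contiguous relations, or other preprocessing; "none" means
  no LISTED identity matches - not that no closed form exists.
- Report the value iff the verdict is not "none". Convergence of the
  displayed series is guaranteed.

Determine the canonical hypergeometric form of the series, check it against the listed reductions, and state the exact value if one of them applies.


Canonical form: C = \frac{5}{2} times 2F1 with upper {-\frac{12}{7}, 1}, lower {\frac{44}{7}}, x = 1. Verdict at x = 1: Gauss's theorem (I1) matches (x = 1: the Gamma ratio telescopes since c-a-b = 7 > 0 and a = 1 in Z>0). Its exact value is \frac{185}{98}.

Key observation: with t_0 = \frac{5}{2}, the product of the first k integers (C = 5/2) is k!.
Step ratio: r(k) = 1 * (k-\frac{12}{7}) (k+1) / [(k+\frac{44}{7}) (k+1)] - rational in k, leading ratio 1; with t_0 = \frac{5}{2}, classification follows.


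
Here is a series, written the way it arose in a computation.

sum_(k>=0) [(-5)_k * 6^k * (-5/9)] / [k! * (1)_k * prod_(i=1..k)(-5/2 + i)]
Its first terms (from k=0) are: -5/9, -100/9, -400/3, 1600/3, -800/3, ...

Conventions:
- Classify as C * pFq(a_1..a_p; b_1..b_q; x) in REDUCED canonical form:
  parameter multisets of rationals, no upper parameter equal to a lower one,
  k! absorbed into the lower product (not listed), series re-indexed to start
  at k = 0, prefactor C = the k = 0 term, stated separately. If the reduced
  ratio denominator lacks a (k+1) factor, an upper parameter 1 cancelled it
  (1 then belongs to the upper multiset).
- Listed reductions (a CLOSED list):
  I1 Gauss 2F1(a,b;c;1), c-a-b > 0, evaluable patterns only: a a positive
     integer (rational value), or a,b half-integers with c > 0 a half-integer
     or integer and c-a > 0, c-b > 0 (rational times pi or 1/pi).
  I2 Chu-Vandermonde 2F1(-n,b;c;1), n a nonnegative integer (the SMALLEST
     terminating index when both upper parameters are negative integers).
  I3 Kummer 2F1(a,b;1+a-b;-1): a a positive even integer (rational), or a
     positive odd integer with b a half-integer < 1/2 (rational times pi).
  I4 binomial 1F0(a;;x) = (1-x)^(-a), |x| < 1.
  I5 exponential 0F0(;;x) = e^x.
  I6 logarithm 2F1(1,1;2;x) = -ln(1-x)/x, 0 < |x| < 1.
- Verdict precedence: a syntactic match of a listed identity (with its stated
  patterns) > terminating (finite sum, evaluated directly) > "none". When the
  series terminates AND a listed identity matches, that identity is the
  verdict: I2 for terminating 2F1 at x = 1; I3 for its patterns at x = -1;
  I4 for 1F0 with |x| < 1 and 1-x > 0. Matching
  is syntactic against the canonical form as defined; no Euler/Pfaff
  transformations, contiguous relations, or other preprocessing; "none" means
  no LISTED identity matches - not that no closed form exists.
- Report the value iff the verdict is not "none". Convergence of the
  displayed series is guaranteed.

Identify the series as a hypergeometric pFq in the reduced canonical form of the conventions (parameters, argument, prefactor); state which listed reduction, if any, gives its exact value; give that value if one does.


Key observation: with t_0 = -5/9, the lower running product (C = -5/9, x = 6) is a rising factorial.
Ratio: r(k) = 6 * (k-5) / [(k-3/2) (k+1) (k+1)] - rational; roots negated = parameters, x = 6, C = -5/9.

The series (x = 6) is 1F2: upper {-5}, lower {-3/2, 1}, prefactor -5/9. Verdict: terminating. (-5)_k vanishes past k = 5, leaving a 6-term sum, computed directly. Sum: 2209/15.


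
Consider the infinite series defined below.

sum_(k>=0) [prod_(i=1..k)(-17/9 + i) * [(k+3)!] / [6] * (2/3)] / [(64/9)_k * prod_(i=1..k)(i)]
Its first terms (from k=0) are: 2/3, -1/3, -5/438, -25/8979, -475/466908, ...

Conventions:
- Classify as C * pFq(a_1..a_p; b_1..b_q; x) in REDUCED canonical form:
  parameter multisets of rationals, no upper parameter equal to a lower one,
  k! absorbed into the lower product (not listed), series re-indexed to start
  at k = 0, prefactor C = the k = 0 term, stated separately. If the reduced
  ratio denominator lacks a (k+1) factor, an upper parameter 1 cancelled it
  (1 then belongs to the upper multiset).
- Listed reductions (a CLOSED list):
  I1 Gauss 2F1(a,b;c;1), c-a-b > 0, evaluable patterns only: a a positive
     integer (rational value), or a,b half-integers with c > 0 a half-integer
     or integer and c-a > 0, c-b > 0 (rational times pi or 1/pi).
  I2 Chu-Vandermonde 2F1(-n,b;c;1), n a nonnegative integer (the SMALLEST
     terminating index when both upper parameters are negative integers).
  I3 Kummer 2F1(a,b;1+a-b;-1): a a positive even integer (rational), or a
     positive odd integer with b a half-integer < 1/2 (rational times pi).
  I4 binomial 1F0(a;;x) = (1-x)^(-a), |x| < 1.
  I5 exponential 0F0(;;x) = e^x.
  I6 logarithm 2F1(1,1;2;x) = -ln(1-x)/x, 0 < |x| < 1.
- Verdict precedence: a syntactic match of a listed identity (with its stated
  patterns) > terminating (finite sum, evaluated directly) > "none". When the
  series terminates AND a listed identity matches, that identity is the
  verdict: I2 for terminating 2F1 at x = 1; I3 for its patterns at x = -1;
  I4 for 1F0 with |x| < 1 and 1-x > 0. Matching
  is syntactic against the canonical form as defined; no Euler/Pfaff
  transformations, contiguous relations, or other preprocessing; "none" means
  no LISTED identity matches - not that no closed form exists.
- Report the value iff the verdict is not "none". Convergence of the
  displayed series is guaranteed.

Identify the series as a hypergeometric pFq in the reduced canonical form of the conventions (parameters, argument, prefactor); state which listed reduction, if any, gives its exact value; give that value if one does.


This is 2/3 * 2F1(-8/9, 4; 64/9; 1) in reduced canonical form. Verdict: the Gauss summation I1 matches (x = 1: the Gamma ratio telescopes since c-a-b = 4 > 0 and a = 4 in Z>0). Its exact value is 18722/59049.

The tell: x = 1 and the running product (C = 2/3) telescopes to a rising factorial.
Adjacent-term ratio: r(k) = 1 * (k-8/9) (k+4) / [(k+64/9) (k+1)] ; factor over Q: parameters, x = 1, and C = 2/3.


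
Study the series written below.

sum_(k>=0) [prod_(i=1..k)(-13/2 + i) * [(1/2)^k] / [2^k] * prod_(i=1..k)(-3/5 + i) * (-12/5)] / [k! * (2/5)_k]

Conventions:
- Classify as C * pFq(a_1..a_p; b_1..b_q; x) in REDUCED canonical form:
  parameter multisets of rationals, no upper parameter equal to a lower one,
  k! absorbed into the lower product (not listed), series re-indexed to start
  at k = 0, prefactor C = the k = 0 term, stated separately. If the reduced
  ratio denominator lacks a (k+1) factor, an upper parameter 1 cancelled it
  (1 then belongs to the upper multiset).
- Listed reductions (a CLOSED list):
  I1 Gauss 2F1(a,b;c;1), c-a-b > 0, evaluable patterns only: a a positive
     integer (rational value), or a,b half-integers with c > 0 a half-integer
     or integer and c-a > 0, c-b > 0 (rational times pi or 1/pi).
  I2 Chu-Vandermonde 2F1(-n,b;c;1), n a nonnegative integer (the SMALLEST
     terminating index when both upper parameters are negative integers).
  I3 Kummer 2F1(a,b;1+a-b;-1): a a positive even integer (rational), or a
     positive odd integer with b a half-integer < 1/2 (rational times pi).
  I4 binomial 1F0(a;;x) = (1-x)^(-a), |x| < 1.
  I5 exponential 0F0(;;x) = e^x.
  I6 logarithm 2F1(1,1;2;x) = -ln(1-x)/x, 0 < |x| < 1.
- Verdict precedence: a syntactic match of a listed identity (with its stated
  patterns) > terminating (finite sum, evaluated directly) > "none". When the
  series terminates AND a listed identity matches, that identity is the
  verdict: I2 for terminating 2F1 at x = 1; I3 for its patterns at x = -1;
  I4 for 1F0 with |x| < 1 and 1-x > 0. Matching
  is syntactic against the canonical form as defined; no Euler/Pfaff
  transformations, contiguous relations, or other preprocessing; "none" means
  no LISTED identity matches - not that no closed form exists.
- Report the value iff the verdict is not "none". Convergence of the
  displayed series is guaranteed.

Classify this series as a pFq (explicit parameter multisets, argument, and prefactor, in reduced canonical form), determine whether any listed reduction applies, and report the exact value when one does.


Prefactor -12/5, argument 1/4: 1F0 with upper {-11/2} over lower {-}. Verdict (x = 1/4): binomial (I4) applies (the 1F0 binomial series: exponent 11/2, x = 1/4). Sum: (-12/5) * (3/4)^(11/2).

First insight: from the first term -12/5: the running product (prefactor -12/5) telescopes to a rising factorial.
Step ratio: r(k) = (1/4) * (k-11/2) / [(k+1)] - rational; roots negated = parameters, x = (1/4), C = -12/5.


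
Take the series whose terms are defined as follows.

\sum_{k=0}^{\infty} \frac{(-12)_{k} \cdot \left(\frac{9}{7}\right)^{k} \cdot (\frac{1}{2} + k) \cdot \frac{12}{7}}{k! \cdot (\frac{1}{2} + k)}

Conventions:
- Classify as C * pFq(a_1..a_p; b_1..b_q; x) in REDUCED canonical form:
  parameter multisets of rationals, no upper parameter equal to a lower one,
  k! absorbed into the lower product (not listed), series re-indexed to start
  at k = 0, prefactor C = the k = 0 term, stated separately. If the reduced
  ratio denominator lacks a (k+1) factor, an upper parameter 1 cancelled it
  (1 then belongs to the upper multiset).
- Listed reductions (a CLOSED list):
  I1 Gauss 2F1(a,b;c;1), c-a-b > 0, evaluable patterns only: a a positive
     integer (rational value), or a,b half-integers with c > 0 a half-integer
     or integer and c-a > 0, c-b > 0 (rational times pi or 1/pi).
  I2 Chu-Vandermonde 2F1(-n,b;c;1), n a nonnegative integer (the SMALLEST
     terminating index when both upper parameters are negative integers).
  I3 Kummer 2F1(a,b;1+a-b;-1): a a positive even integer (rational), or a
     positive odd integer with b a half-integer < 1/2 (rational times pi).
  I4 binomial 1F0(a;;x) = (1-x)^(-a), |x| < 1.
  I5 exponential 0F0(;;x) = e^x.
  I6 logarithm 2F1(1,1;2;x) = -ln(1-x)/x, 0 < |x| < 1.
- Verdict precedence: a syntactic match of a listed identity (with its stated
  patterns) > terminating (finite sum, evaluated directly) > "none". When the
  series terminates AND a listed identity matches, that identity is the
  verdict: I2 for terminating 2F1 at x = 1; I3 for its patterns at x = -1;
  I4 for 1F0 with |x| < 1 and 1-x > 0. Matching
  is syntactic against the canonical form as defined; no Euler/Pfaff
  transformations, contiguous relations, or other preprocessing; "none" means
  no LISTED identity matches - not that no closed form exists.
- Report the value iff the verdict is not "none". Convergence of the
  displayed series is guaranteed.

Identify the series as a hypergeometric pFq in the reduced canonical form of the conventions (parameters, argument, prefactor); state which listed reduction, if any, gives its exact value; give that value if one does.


At argument \frac{9}{7}: a 1F0 with upper {-12}, lower {-}, scaled by C = \frac{12}{7}. Verdict: terminating. With -12 upstairs the series is a 13-term polynomial sum; evaluated term by term. Exact value: \frac{49152}{96889010407}.

The tell: with t_0 = \frac{12}{7}, k + 1/2 divides numerator and denominator alike; C = 12/7, x = 9/7 after cancelling.
Term ratio: r(k) = \frac{9}{7} * (k-12) / [(k+1)] ; factor over Q: parameters, x = \frac{9}{7}, and C = \frac{12}{7}.


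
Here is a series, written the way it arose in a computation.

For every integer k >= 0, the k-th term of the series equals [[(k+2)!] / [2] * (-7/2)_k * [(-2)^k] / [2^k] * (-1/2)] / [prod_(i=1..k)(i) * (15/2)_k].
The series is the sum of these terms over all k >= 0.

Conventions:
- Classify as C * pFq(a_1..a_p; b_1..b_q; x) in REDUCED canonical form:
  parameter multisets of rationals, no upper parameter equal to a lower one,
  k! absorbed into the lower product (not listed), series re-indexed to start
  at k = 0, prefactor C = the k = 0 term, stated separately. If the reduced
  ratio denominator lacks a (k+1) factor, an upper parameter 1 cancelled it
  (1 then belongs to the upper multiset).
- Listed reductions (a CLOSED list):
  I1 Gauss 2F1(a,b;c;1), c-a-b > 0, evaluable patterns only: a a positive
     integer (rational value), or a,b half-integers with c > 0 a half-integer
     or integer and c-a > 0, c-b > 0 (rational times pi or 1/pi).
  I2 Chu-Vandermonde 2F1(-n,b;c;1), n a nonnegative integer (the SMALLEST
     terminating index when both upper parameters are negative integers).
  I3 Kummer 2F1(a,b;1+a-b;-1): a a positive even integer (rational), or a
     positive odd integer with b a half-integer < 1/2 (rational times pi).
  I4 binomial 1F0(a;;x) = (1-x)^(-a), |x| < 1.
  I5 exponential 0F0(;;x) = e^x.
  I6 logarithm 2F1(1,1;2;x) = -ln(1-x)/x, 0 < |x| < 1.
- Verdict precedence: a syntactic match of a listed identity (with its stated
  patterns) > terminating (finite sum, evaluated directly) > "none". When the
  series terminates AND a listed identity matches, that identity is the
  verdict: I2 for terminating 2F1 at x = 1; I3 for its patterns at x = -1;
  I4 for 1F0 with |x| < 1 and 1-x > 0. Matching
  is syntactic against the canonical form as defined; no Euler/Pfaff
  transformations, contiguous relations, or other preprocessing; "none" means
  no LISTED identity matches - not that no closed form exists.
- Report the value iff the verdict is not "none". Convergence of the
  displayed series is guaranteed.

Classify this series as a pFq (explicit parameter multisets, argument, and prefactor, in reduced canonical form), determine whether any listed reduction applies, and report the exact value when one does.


This is -1/2 * 2F1(-7/2, 3; 15/2; -1) in reduced canonical form. Verdict at x = -1: Kummer's theorem (I3) matches (x = -1; c = 15/2 equals 1+a-b for upper {-7/2, 3}: listed pattern). Exact value: (-9009/16384) * pi.

Key observation: t_0 = -1/2 here, and the product of the first k integers (prefactor -1/2) is k!.
Adjacent-term ratio: r(k) = (-1) * (k-7/2) (k+3) / [(k+15/2) (k+1)] - rational; roots negated = parameters, x = (-1), C = -1/2.


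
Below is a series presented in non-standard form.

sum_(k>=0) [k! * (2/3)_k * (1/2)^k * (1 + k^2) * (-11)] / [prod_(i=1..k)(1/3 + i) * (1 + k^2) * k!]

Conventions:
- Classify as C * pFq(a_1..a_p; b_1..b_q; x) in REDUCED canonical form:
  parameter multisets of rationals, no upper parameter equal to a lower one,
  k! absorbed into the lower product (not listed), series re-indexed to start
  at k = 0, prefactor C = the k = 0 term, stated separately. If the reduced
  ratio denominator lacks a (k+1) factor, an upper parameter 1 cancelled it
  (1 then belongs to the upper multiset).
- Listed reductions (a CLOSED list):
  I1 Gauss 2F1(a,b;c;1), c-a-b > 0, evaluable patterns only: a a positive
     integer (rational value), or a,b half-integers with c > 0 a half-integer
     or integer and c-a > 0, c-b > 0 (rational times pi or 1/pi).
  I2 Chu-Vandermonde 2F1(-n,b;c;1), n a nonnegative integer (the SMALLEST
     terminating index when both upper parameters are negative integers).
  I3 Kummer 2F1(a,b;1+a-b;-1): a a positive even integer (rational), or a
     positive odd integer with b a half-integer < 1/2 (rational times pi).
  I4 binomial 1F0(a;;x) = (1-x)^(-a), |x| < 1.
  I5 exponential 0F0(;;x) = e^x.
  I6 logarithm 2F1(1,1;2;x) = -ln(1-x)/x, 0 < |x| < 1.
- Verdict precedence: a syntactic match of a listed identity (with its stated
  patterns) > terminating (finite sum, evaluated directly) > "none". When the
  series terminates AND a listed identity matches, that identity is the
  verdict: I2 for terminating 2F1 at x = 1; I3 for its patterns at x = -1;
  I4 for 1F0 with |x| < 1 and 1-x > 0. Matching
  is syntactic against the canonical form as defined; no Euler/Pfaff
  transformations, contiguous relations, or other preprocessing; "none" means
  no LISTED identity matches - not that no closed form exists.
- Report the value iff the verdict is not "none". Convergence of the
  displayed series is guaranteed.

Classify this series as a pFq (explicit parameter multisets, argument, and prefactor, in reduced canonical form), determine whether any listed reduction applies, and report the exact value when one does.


First insight: t_0 being -11, the factorial ratio (C = -11, x = 1/2) (k+a-1)!/(a-1)! is a rising factorial (a)_k.
Step ratio: r(k) = (1/2) * (k+2/3) (k+1) / [(k+4/3) (k+1)] ; factor over Q: parameters, x = (1/2), and C = -11.

At argument 1/2: a 2F1 with upper {2/3, 1}, lower {4/3}, scaled by C = -11. Verdict: no listed reduction: x = 1/2 and upper {2/3, 1} fail every I1-I6 pattern.


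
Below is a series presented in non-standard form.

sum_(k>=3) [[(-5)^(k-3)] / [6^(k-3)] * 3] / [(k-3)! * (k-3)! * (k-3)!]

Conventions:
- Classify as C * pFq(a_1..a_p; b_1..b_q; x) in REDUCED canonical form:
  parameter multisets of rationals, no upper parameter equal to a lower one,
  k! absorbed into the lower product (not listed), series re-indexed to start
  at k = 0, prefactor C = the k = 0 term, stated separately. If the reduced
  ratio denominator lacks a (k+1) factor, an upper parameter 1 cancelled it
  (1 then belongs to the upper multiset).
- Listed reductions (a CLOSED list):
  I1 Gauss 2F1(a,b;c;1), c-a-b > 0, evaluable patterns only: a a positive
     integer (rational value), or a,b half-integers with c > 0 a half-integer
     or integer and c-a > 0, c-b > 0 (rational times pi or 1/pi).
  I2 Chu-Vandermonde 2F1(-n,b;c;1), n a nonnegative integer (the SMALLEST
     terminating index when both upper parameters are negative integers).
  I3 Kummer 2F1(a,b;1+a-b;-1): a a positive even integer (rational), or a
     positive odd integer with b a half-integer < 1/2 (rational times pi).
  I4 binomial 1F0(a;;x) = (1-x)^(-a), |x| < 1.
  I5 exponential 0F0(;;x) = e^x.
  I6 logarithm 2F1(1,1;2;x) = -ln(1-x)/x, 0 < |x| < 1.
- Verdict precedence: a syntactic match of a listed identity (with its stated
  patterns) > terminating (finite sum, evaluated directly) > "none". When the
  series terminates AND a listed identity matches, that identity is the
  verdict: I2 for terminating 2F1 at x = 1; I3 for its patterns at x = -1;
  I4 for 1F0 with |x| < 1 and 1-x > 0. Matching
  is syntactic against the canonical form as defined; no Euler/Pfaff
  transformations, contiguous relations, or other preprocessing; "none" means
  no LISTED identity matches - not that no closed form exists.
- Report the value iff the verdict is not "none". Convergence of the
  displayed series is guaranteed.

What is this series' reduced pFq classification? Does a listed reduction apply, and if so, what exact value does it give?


The series (x = -5/6) is 0F2: upper {-}, lower {1, 1}, prefactor 3. Verdict: none - at argument -5/6 the multisets {-} ; {1, 1} match no listed identity.

The tell: from the first term 3: the denominator's factorial ratio (C = 3) is a lower Pochhammer.
Step ratio: r(k) = (-5/6) * 1 / [(k+1) (k+1) (k+1)] ; factor over Q: parameters, x = (-5/6), and C = 3.


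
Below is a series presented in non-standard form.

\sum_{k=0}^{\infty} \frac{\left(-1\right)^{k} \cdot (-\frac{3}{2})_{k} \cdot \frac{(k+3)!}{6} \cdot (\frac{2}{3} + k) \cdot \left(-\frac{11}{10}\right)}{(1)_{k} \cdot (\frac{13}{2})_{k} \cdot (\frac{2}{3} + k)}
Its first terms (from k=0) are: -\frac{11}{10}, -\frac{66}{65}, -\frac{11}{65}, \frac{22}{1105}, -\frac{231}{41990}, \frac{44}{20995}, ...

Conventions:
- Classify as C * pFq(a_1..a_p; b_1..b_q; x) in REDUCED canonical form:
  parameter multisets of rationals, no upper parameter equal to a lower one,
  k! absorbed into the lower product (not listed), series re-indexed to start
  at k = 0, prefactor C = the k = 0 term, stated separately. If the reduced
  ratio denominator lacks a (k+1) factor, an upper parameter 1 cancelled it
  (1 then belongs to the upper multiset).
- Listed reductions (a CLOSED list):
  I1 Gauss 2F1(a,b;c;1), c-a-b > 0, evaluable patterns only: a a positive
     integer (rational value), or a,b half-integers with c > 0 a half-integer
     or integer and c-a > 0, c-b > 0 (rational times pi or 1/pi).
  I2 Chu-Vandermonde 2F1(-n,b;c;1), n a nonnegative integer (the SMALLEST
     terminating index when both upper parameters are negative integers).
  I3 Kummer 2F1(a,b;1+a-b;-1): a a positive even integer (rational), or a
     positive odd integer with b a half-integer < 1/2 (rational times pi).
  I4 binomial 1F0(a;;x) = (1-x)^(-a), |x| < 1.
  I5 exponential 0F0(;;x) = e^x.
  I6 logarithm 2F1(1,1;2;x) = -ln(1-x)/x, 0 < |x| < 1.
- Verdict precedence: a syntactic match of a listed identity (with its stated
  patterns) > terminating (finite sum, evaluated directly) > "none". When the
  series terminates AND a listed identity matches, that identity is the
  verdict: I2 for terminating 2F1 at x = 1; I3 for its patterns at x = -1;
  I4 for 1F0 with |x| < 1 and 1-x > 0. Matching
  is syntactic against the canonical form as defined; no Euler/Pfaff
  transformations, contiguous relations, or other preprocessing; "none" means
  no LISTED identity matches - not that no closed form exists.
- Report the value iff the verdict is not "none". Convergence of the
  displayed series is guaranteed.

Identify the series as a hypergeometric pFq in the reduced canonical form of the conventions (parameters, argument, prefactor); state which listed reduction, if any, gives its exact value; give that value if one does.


Prefactor -\frac{11}{10}, argument -1: 2F1 with upper {-\frac{3}{2}, 4} over lower {\frac{13}{2}}. Verdict: this is the Kummer evaluation I3 (x = -1; c = \frac{13}{2} equals 1+a-b for upper {-\frac{3}{2}, 4}: listed pattern). Hence: -\frac{363}{160}.

Structural cue: from the first term -\frac{11}{10}: the factorial ratio (C = -11/10, x = -1) (k+a-1)!/(a-1)! is a rising factorial (a)_k.
Ratio: r(k) = -1 * (k-\frac{3}{2}) (k+4) / [(k+\frac{13}{2}) (k+1)] - rational in k. x = -1; t_0 = -\frac{11}{10}; negate the roots.
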